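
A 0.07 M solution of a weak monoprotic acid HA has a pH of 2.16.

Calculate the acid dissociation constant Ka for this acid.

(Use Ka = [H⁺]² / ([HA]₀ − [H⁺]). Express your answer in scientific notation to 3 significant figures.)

[H⁺] = 10^(−pH) = 10^(−2.16) = 6.918e-03 M. For HA ⇌ H⁺ + A⁻, Ka = [H⁺][A⁻]/[HA] = [H⁺]² / ([HA]₀ − [H⁺]) = (6.918e-03)² / (0.07 − 6.918e-03) = 7.59e-04.

K_a = 7.59e-04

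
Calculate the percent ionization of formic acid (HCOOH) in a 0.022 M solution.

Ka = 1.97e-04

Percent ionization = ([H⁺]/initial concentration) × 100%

Using Ka equilibrium: x² + Ka×x - Ka×C = 0. Solving: [H⁺] = 1.9857e-03. Percent = (1.9857e-03/0.022) × 100

Percent ionization = 9.03%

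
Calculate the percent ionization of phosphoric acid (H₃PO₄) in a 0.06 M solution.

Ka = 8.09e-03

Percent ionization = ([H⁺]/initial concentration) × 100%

Using Ka equilibrium: x² + Ka×x - Ka×C = 0. Solving: [H⁺] = 1.8355e-02. Percent = (1.8355e-02/0.06) × 100

Percent ionization = 30.6%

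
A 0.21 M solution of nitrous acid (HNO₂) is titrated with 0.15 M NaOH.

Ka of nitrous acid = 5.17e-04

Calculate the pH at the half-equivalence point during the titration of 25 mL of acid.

At half-equivalence [HA] = [A⁻], so Henderson-Hasselbalch gives pH = pKa = -log(5.17e-04) = 3.29.

pH = pKa = 3.29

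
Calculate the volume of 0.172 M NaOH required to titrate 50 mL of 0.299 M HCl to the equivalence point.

At equivalence: moles acid = moles base. moles HCl = 0.299 × 50/1000 = 0.01495 mol. V_base = moles / 0.172 × 1000 = 86.9 mL.

V_{base} = 86.9 mL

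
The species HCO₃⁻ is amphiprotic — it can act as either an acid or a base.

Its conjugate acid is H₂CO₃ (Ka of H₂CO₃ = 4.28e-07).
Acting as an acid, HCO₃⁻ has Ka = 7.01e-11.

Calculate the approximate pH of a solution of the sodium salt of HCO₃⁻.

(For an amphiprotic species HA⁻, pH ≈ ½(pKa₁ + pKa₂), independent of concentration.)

pKa₁ = -log(4.28e-07) = 6.37; pKa₂ = -log(7.01e-11) = 10.15. For an amphiprotic species, pH ≈ ½(pKa₁ + pKa₂) = ½(6.37 + 10.15) = 8.26.

pH = 8.26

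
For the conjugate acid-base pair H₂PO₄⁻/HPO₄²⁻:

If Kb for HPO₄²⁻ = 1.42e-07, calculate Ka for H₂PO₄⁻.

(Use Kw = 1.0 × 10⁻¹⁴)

For a conjugate pair Ka × Kb = Kw, so Ka = Kw/Kb = 1.0 × 10⁻¹⁴ / 1.42e-07 = 7.04e-08.

K_a = 7.04e-08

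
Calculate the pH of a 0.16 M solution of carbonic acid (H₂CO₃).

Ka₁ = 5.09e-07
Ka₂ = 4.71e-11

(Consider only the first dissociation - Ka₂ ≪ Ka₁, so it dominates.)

First dissociation dominates. From Ka₁ = [H⁺][HA⁻]/[H₂A], x² + Ka₁·x − Ka₁·C = 0 with C = 0.16 M and Ka₁ = 5.09e-07. Solving: [H⁺] = (−Ka₁ + √(Ka₁² + 4·Ka₁·C)) / 2 = 2.8512e-04 M. pH = -log(2.8512e-04) = 3.54.

pH = 3.54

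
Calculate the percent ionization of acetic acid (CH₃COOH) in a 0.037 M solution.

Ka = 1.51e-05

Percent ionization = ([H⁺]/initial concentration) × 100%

Using Ka equilibrium: x² + Ka×x - Ka×C = 0. Solving: [H⁺] = 7.3995e-04. Percent = (7.3995e-04/0.037) × 100

Percent ionization = 2%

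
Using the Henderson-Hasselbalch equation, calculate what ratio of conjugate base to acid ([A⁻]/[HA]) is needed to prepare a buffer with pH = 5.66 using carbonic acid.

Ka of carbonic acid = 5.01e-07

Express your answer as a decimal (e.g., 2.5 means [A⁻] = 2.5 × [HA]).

pKa = -log(5.01e-07) = 6.3002. pH = pKa + log([A⁻]/[HA]), so log([A⁻]/[HA]) = pH − pKa = 5.66 − 6.3002 = -0.6402. [A⁻]/[HA] = 10^(-0.6402) = 0.229

[A⁻]/[HA] = 0.229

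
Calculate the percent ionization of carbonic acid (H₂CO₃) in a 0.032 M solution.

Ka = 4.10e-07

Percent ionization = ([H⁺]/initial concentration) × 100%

Using Ka equilibrium: x² + Ka×x - Ka×C = 0. Solving: [H⁺] = 1.1434e-04. Percent = (1.1434e-04/0.032) × 100

Percent ionization = 0.357%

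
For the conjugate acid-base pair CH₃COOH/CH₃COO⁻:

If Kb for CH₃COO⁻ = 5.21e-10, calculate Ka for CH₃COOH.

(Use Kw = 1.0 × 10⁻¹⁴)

For a conjugate pair Ka × Kb = Kw, so Ka = Kw/Kb = 1.0 × 10⁻¹⁴ / 5.21e-10 = 1.92e-05.

K_a = 1.92e-05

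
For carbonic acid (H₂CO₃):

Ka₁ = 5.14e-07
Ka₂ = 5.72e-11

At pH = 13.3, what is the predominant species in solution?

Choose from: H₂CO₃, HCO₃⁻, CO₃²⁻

pKa₁ = 6.29, pKa₂ = 10.24. For a polyprotic acid the predominant species crosses at each pKa: below pKa_n the protonated form dominates, above it the deprotonated form does. At pH = 13.3, the predominant species is CO₃²⁻.

CO₃²⁻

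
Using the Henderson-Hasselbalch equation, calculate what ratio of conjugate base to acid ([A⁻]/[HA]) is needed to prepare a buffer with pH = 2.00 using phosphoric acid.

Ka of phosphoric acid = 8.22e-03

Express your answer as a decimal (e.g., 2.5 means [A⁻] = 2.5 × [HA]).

pKa = -log(8.22e-03) = 2.0851. pH = pKa + log([A⁻]/[HA]), so log([A⁻]/[HA]) = pH − pKa = 2.00 − 2.0851 = -0.0851. [A⁻]/[HA] = 10^(-0.0851) = 0.822

[A⁻]/[HA] = 0.822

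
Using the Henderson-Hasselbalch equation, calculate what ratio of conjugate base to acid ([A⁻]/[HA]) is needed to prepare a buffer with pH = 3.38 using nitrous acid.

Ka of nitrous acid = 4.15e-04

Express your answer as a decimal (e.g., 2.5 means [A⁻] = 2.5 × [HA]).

pKa = -log(4.15e-04) = 3.3820. pH = pKa + log([A⁻]/[HA]), so log([A⁻]/[HA]) = pH − pKa = 3.38 − 3.3820 = -0.0020. [A⁻]/[HA] = 10^(-0.0020) = 0.996

[A⁻]/[HA] = 0.996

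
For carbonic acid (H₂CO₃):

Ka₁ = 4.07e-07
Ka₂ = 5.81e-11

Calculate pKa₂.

pKa₂ = -log(Ka₂) = -log(5.81e-11) = 10.24.

pK_{a2} = 10.24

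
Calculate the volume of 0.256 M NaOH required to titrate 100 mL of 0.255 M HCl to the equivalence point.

At equivalence: moles acid = moles base. moles HCl = 0.255 × 100/1000 = 0.0255 mol. V_base = moles / 0.256 × 1000 = 99.6 mL.

V_{base} = 99.6 mL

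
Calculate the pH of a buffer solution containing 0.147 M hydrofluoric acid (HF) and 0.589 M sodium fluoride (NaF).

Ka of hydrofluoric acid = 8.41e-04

pKa = -log(8.41e-04) = 3.08. pH = pKa + log([A⁻]/[HA]) = 3.08 + log(0.589/0.147)

pH = 3.68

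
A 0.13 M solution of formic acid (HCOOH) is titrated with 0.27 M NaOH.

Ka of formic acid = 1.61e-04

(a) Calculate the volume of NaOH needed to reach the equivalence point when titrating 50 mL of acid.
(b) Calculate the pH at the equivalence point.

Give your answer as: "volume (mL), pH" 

moles acid = 0.13 × 50/1000 = 0.0065 mol; V_base = moles/0.27 × 1000 = 24.1 mL. At equivalence only the conjugate base is present: [A⁻] = 0.0065/0.074 = 8.7750e-02 M. Kb = Kw/Ka = 6.21e-11; [OH⁻] = √(Kb × [A⁻]) = 2.3346e-06; pOH = 5.63; pH = 14 - pOH = 8.37.

V = 24.1 mL, pH = 8.37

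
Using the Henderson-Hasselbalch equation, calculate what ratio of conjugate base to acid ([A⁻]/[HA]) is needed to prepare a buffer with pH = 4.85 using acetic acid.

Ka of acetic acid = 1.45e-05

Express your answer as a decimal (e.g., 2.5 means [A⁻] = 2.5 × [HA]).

pKa = -log(1.45e-05) = 4.8386. pH = pKa + log([A⁻]/[HA]), so log([A⁻]/[HA]) = pH − pKa = 4.85 − 4.8386 = 0.0114. [A⁻]/[HA] = 10^(0.0114) = 1.03

[A⁻]/[HA] = 1.03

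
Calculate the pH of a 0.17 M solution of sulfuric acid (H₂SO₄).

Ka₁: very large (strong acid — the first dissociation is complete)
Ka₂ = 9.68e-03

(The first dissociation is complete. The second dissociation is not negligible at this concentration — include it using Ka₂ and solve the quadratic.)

First dissociation is complete: [H⁺]₀ = [HSO₄⁻]₀ = C = 0.17 M. Second dissociation HSO₄⁻ ⇌ H⁺ + SO₄²⁻: let x = [SO₄²⁻]. Ka₂ = (C + x)·x / (C − x) = 9.68e-03 → x² + (C + Ka₂)·x − Ka₂·C = 0 → x² + 0.17968·x − 1.646e-03 = 0. x = (−0.17968 + √(0.17968² + 4 × 1.646e-03)) / 2 = 8.7340e-03 M. [H⁺] = C + x = 0.17 + 8.7340e-03 = 1.7873e-01 M. pH = -log(1.7873e-01) = 0.75.

pH = 0.75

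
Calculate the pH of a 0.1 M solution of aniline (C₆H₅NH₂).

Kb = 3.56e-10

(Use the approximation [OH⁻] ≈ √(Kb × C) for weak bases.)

[OH⁻] = √(Kb × C) = √(3.56e-10 × 0.1) = 5.9666e-06. pOH = 5.22, pH = 14 - pOH

pH = 8.78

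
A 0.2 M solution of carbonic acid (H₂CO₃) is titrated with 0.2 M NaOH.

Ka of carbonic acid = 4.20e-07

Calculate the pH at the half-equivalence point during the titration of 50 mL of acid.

At half-equivalence [HA] = [A⁻], so Henderson-Hasselbalch gives pH = pKa = -log(4.20e-07) = 6.38.

pH = pKa = 6.38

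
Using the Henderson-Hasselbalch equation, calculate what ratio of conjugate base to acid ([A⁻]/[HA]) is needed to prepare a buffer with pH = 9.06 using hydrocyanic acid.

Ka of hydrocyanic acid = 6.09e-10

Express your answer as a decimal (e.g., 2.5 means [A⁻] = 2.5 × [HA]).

pKa = -log(6.09e-10) = 9.2154. pH = pKa + log([A⁻]/[HA]), so log([A⁻]/[HA]) = pH − pKa = 9.06 − 9.2154 = -0.1554. [A⁻]/[HA] = 10^(-0.1554) = 0.699

[A⁻]/[HA] = 0.699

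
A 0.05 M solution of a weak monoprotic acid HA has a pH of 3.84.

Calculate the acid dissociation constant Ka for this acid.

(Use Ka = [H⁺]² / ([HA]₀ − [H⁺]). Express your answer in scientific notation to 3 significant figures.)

[H⁺] = 10^(−pH) = 10^(−3.84) = 1.445e-04 M. For HA ⇌ H⁺ + A⁻, Ka = [H⁺][A⁻]/[HA] = [H⁺]² / ([HA]₀ − [H⁺]) = (1.445e-04)² / (0.05 − 1.445e-04) = 4.19e-07.

K_a = 4.19e-07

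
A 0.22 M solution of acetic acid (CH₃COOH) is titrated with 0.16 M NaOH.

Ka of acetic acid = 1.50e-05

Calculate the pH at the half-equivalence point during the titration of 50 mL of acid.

At half-equivalence [HA] = [A⁻], so Henderson-Hasselbalch gives pH = pKa = -log(1.50e-05) = 4.82.

pH = pKa = 4.82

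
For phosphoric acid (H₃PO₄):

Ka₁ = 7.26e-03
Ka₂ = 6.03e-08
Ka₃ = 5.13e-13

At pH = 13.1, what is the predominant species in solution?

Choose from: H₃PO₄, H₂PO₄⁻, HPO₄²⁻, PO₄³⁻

pKa₁ = 2.14, pKa₂ = 7.22, pKa₃ = 12.29. For a polyprotic acid the predominant species crosses at each pKa: below pKa_n the protonated form dominates, above it the deprotonated form does. At pH = 13.1, the predominant species is PO₄³⁻.

PO₄³⁻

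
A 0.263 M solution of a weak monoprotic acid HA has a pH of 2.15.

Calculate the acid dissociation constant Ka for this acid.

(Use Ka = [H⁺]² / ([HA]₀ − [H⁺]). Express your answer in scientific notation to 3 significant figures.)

[H⁺] = 10^(−pH) = 10^(−2.15) = 7.079e-03 M. For HA ⇌ H⁺ + A⁻, Ka = [H⁺][A⁻]/[HA] = [H⁺]² / ([HA]₀ − [H⁺]) = (7.079e-03)² / (0.263 − 7.079e-03) = 1.96e-04.

K_a = 1.96e-04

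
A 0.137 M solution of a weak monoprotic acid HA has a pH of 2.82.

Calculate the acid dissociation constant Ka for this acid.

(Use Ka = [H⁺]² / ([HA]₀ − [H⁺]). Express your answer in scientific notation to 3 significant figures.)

[H⁺] = 10^(−pH) = 10^(−2.82) = 1.514e-03 M. For HA ⇌ H⁺ + A⁻, Ka = [H⁺][A⁻]/[HA] = [H⁺]² / ([HA]₀ − [H⁺]) = (1.514e-03)² / (0.137 − 1.514e-03) = 1.69e-05.

K_a = 1.69e-05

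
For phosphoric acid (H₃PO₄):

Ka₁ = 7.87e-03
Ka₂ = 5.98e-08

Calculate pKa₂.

pKa₂ = -log(Ka₂) = -log(5.98e-08) = 7.22.

pK_{a2} = 7.22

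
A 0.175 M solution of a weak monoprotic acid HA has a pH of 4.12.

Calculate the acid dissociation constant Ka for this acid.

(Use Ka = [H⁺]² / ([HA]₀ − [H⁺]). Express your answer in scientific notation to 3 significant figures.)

[H⁺] = 10^(−pH) = 10^(−4.12) = 7.586e-05 M. For HA ⇌ H⁺ + A⁻, Ka = [H⁺][A⁻]/[HA] = [H⁺]² / ([HA]₀ − [H⁺]) = (7.586e-05)² / (0.175 − 7.586e-05) = 3.29e-08.

K_a = 3.29e-08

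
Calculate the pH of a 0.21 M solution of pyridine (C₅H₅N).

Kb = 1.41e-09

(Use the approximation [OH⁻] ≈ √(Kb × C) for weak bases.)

[OH⁻] = √(Kb × C) = √(1.41e-09 × 0.21) = 1.7208e-05. pOH = 4.76, pH = 14 - pOH

pH = 9.24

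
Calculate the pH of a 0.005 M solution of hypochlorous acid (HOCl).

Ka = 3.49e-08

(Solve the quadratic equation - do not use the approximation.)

x² + Ka×x - Ka×C = 0. Using quadratic formula: [H⁺] = 1.3192e-05

pH = 4.88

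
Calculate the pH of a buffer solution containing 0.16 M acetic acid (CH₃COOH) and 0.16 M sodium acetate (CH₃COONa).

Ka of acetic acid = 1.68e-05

pKa = -log(1.68e-05) = 4.77. pH = pKa + log([A⁻]/[HA]) = 4.77 + log(0.16/0.16)

pH = 4.77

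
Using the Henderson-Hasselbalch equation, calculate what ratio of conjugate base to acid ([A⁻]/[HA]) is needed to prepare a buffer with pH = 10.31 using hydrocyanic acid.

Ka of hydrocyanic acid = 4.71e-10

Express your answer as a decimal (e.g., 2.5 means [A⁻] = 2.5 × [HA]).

pKa = -log(4.71e-10) = 9.3270. pH = pKa + log([A⁻]/[HA]), so log([A⁻]/[HA]) = pH − pKa = 10.31 − 9.3270 = 0.9830. [A⁻]/[HA] = 10^(0.9830) = 9.62

[A⁻]/[HA] = 9.62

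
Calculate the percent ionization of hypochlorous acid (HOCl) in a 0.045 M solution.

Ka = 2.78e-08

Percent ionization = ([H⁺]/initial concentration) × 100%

Using Ka equilibrium: x² + Ka×x - Ka×C = 0. Solving: [H⁺] = 3.5356e-05. Percent = (3.5356e-05/0.045) × 100

Percent ionization = 0.0786%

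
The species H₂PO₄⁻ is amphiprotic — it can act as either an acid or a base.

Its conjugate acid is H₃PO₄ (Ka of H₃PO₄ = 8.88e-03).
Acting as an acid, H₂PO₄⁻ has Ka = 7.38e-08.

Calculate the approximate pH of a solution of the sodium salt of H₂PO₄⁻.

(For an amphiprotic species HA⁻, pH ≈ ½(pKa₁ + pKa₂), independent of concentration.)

pKa₁ = -log(8.88e-03) = 2.05; pKa₂ = -log(7.38e-08) = 7.13. For an amphiprotic species, pH ≈ ½(pKa₁ + pKa₂) = ½(2.05 + 7.13) = 4.59.

pH = 4.59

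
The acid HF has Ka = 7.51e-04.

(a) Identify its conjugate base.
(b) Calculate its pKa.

(a) The conjugate base is formed by removing one H⁺ from HF, giving F⁻. (b) pKa = -log(Ka) = -log(7.51e-04) = 3.12.

Conjugate base: F⁻; pK_a = 3.12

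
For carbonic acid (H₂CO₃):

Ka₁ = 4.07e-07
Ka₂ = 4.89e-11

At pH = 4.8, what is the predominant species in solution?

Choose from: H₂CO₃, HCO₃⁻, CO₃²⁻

pKa₁ = 6.39, pKa₂ = 10.31. For a polyprotic acid the predominant species crosses at each pKa: below pKa_n the protonated form dominates, above it the deprotonated form does. At pH = 4.8, the predominant species is H₂CO₃.

H₂CO₃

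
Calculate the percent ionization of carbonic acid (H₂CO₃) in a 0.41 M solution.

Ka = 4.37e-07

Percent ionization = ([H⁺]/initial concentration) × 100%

Using Ka equilibrium: x² + Ka×x - Ka×C = 0. Solving: [H⁺] = 4.2307e-04. Percent = (4.2307e-04/0.41) × 100

Percent ionization = 0.103%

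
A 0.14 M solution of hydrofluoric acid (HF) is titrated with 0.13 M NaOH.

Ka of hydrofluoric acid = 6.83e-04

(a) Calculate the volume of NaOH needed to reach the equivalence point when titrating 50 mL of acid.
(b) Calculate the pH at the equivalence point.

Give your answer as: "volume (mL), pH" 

moles acid = 0.14 × 50/1000 = 0.007 mol; V_base = moles/0.13 × 1000 = 53.8 mL. At equivalence only the conjugate base is present: [A⁻] = 0.007/0.104 = 6.7407e-02 M. Kb = Kw/Ka = 1.46e-11; [OH⁻] = √(Kb × [A⁻]) = 9.9344e-07; pOH = 6.00; pH = 14 - pOH = 8.00.

V = 53.8 mL, pH = 8.00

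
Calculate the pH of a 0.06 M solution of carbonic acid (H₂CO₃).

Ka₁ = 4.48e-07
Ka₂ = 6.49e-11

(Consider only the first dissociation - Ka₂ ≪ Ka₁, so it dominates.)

First dissociation dominates. From Ka₁ = [H⁺][HA⁻]/[H₂A], x² + Ka₁·x − Ka₁·C = 0 with C = 0.06 M and Ka₁ = 4.48e-07. Solving: [H⁺] = (−Ka₁ + √(Ka₁² + 4·Ka₁·C)) / 2 = 1.6373e-04 M. pH = -log(1.6373e-04) = 3.79.

pH = 3.79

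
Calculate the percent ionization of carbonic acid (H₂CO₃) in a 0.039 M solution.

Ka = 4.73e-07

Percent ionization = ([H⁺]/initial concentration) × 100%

Using Ka equilibrium: x² + Ka×x - Ka×C = 0. Solving: [H⁺] = 1.3558e-04. Percent = (1.3558e-04/0.039) × 100

Percent ionization = 0.348%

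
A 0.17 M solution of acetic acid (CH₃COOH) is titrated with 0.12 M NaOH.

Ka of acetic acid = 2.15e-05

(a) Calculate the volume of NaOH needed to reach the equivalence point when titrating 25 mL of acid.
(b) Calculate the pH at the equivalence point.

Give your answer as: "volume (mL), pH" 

moles acid = 0.17 × 25/1000 = 0.00425 mol; V_base = moles/0.12 × 1000 = 35.4 mL. At equivalence only the conjugate base is present: [A⁻] = 0.00425/0.060 = 7.0345e-02 M. Kb = Kw/Ka = 4.65e-10; [OH⁻] = √(Kb × [A⁻]) = 5.7200e-06; pOH = 5.24; pH = 14 - pOH = 8.76.

V = 35.4 mL, pH = 8.76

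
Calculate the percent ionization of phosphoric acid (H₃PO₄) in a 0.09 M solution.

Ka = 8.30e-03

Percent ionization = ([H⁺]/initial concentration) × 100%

Using Ka equilibrium: x² + Ka×x - Ka×C = 0. Solving: [H⁺] = 2.3495e-02. Percent = (2.3495e-02/0.09) × 100

Percent ionization = 26.1%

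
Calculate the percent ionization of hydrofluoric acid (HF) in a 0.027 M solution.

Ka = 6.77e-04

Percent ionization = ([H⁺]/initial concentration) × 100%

Using Ka equilibrium: x² + Ka×x - Ka×C = 0. Solving: [H⁺] = 3.9503e-03. Percent = (3.9503e-03/0.027) × 100

Percent ionization = 14.6%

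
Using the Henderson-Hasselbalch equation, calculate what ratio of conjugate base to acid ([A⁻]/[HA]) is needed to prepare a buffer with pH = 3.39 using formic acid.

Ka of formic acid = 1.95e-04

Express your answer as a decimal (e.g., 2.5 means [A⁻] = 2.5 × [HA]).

pKa = -log(1.95e-04) = 3.7100. pH = pKa + log([A⁻]/[HA]), so log([A⁻]/[HA]) = pH − pKa = 3.39 − 3.7100 = -0.3200. [A⁻]/[HA] = 10^(-0.3200) = 0.479

[A⁻]/[HA] = 0.479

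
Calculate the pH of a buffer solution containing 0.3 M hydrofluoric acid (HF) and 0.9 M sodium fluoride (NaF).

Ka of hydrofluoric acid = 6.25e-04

pKa = -log(6.25e-04) = 3.20. pH = pKa + log([A⁻]/[HA]) = 3.20 + log(0.9/0.3)

pH = 3.68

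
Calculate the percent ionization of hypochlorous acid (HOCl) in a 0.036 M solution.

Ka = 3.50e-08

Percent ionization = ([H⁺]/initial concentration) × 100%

Using Ka equilibrium: x² + Ka×x - Ka×C = 0. Solving: [H⁺] = 3.5479e-05. Percent = (3.5479e-05/0.036) × 100

Percent ionization = 0.0986%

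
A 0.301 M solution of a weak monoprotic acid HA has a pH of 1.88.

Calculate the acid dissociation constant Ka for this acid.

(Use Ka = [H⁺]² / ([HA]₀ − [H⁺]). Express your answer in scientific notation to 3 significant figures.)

[H⁺] = 10^(−pH) = 10^(−1.88) = 1.318e-02 M. For HA ⇌ H⁺ + A⁻, Ka = [H⁺][A⁻]/[HA] = [H⁺]² / ([HA]₀ − [H⁺]) = (1.318e-02)² / (0.301 − 1.318e-02) = 6.04e-04.

K_a = 6.04e-04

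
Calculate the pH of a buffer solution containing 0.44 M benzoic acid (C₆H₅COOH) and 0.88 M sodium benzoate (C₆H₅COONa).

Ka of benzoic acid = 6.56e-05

pKa = -log(6.56e-05) = 4.18. pH = pKa + log([A⁻]/[HA]) = 4.18 + log(0.88/0.44)

pH = 4.48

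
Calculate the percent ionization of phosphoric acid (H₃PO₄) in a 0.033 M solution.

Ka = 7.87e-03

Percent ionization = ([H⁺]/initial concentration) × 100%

Using Ka equilibrium: x² + Ka×x - Ka×C = 0. Solving: [H⁺] = 1.2654e-02. Percent = (1.2654e-02/0.033) × 100

Percent ionization = 38.3%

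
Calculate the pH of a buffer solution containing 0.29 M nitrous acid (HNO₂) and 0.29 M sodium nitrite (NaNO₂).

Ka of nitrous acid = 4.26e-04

pKa = -log(4.26e-04) = 3.37. pH = pKa + log([A⁻]/[HA]) = 3.37 + log(0.29/0.29)

pH = 3.37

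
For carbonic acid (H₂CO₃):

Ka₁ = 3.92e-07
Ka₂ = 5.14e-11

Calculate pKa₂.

pKa₂ = -log(Ka₂) = -log(5.14e-11) = 10.29.

pK_{a2} = 10.29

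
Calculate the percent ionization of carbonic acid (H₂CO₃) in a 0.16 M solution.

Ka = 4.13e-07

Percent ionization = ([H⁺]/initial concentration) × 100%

Using Ka equilibrium: x² + Ka×x - Ka×C = 0. Solving: [H⁺] = 2.5685e-04. Percent = (2.5685e-04/0.16) × 100

Percent ionization = 0.161%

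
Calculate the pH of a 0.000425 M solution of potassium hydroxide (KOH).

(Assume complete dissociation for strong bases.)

[OH⁻] = 0.000425 M for strong base. pOH = -log[OH⁻] = 3.37, pH = 14 - pOH

pH = 10.63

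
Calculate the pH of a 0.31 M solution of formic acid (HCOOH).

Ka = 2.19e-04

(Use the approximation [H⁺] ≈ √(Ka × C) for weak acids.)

[H⁺] = √(Ka × C) = √(2.19e-04 × 0.31) = 8.2395e-03. pH = -log(8.2395e-03)

pH = 2.08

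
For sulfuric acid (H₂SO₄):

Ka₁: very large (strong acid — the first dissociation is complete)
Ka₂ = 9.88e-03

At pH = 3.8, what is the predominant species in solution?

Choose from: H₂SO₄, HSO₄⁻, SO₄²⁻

The first dissociation is complete, so H₂SO₄ itself is never the predominant species in water; pKa₂ = -log(9.88e-03) = 2.01. For a polyprotic acid the predominant species crosses at each pKa: below pKa_n the protonated form dominates, above it the deprotonated form does. At pH = 3.8, the predominant species is SO₄²⁻.

SO₄²⁻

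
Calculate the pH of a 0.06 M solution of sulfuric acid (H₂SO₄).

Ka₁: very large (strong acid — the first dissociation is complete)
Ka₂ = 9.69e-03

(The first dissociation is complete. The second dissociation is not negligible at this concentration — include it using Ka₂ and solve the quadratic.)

First dissociation is complete: [H⁺]₀ = [HSO₄⁻]₀ = C = 0.06 M. Second dissociation HSO₄⁻ ⇌ H⁺ + SO₄²⁻: let x = [SO₄²⁻]. Ka₂ = (C + x)·x / (C − x) = 9.69e-03 → x² + (C + Ka₂)·x − Ka₂·C = 0 → x² + 0.06969·x − 5.814e-04 = 0. x = (−0.06969 + √(0.06969² + 4 × 5.814e-04)) / 2 = 7.5292e-03 M. [H⁺] = C + x = 0.06 + 7.5292e-03 = 6.7529e-02 M. pH = -log(6.7529e-02) = 1.17.

pH = 1.17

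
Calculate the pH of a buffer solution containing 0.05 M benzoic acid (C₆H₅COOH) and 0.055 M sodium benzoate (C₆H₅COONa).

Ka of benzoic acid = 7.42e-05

pKa = -log(7.42e-05) = 4.13. pH = pKa + log([A⁻]/[HA]) = 4.13 + log(0.055/0.05)

pH = 4.17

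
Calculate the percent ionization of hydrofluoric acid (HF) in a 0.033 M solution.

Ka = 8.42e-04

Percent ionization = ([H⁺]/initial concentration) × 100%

Using Ka equilibrium: x² + Ka×x - Ka×C = 0. Solving: [H⁺] = 4.8670e-03. Percent = (4.8670e-03/0.033) × 100

Percent ionization = 14.7%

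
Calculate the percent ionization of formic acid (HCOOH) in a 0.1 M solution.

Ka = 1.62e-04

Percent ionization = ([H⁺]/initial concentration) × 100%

Using Ka equilibrium: x² + Ka×x - Ka×C = 0. Solving: [H⁺] = 3.9447e-03. Percent = (3.9447e-03/0.1) × 100

Percent ionization = 3.94%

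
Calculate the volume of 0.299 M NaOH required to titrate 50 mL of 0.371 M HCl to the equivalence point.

At equivalence: moles acid = moles base. moles HCl = 0.371 × 50/1000 = 0.01855 mol. V_base = moles / 0.299 × 1000 = 62.0 mL.

V_{base} = 62.0 mL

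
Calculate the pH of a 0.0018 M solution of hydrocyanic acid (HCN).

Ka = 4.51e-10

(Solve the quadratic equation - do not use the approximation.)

x² + Ka×x - Ka×C = 0. Using quadratic formula: [H⁺] = 9.0077e-07

pH = 6.05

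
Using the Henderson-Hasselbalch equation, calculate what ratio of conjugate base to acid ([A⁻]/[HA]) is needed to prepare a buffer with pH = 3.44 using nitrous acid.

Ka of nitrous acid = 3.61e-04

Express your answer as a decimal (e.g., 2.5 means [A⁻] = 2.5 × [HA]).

pKa = -log(3.61e-04) = 3.4425. pH = pKa + log([A⁻]/[HA]), so log([A⁻]/[HA]) = pH − pKa = 3.44 − 3.4425 = -0.0025. [A⁻]/[HA] = 10^(-0.0025) = 0.994

[A⁻]/[HA] = 0.994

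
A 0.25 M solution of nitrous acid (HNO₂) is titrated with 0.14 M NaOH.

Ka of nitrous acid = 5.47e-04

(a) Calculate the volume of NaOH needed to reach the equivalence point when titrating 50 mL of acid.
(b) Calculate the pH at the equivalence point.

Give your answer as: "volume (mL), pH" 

moles acid = 0.25 × 50/1000 = 0.0125 mol; V_base = moles/0.14 × 1000 = 89.3 mL. At equivalence only the conjugate base is present: [A⁻] = 0.0125/0.139 = 8.9744e-02 M. Kb = Kw/Ka = 1.83e-11; [OH⁻] = √(Kb × [A⁻]) = 1.2809e-06; pOH = 5.89; pH = 14 - pOH = 8.11.

V = 89.3 mL, pH = 8.11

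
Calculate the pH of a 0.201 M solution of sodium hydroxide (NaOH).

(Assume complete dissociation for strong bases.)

[OH⁻] = 0.201 M for strong base. pOH = -log[OH⁻] = 0.70, pH = 14 - pOH

pH = 13.30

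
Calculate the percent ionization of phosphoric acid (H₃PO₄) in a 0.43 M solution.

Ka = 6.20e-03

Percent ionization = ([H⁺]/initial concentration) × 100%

Using Ka equilibrium: x² + Ka×x - Ka×C = 0. Solving: [H⁺] = 4.8626e-02. Percent = (4.8626e-02/0.43) × 100

Percent ionization = 11.3%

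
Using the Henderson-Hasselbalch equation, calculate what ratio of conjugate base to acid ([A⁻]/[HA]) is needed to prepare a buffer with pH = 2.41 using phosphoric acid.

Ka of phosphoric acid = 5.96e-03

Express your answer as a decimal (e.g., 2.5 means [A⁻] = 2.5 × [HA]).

pKa = -log(5.96e-03) = 2.2248. pH = pKa + log([A⁻]/[HA]), so log([A⁻]/[HA]) = pH − pKa = 2.41 − 2.2248 = 0.1852. [A⁻]/[HA] = 10^(0.1852) = 1.53

[A⁻]/[HA] = 1.53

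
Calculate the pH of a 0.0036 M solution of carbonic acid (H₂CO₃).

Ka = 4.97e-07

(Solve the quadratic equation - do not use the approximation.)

x² + Ka×x - Ka×C = 0. Using quadratic formula: [H⁺] = 4.2051e-05

pH = 4.38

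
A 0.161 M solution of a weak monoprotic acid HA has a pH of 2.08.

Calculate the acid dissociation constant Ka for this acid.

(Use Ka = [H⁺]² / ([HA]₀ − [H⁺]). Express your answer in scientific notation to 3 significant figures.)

[H⁺] = 10^(−pH) = 10^(−2.08) = 8.318e-03 M. For HA ⇌ H⁺ + A⁻, Ka = [H⁺][A⁻]/[HA] = [H⁺]² / ([HA]₀ − [H⁺]) = (8.318e-03)² / (0.161 − 8.318e-03) = 4.53e-04.

K_a = 4.53e-04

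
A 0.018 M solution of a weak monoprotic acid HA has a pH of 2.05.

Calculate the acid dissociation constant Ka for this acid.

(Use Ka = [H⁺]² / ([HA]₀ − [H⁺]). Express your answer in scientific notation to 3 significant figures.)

[H⁺] = 10^(−pH) = 10^(−2.05) = 8.913e-03 M. For HA ⇌ H⁺ + A⁻, Ka = [H⁺][A⁻]/[HA] = [H⁺]² / ([HA]₀ − [H⁺]) = (8.913e-03)² / (0.018 − 8.913e-03) = 8.74e-03.

K_a = 8.74e-03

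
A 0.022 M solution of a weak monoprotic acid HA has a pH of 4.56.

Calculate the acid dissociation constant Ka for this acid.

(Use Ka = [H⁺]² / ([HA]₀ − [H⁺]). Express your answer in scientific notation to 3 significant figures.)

[H⁺] = 10^(−pH) = 10^(−4.56) = 2.754e-05 M. For HA ⇌ H⁺ + A⁻, Ka = [H⁺][A⁻]/[HA] = [H⁺]² / ([HA]₀ − [H⁺]) = (2.754e-05)² / (0.022 − 2.754e-05) = 3.45e-08.

K_a = 3.45e-08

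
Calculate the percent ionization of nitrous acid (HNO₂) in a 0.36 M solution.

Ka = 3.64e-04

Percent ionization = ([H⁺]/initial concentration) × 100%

Using Ka equilibrium: x² + Ka×x - Ka×C = 0. Solving: [H⁺] = 1.1267e-02. Percent = (1.1267e-02/0.36) × 100

Percent ionization = 3.13%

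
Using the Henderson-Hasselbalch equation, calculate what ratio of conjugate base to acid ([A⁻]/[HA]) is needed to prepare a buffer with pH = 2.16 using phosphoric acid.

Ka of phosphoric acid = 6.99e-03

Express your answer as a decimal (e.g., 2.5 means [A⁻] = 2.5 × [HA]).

pKa = -log(6.99e-03) = 2.1555. pH = pKa + log([A⁻]/[HA]), so log([A⁻]/[HA]) = pH − pKa = 2.16 − 2.1555 = 0.0045. [A⁻]/[HA] = 10^(0.0045) = 1.01

[A⁻]/[HA] = 1.01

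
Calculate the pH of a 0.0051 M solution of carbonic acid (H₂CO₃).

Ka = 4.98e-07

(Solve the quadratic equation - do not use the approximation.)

x² + Ka×x - Ka×C = 0. Using quadratic formula: [H⁺] = 5.0148e-05

pH = 4.30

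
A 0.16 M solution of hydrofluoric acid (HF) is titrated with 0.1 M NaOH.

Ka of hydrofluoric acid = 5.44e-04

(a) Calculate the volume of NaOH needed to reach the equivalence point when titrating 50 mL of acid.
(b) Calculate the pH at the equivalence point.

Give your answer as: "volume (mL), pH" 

moles acid = 0.16 × 50/1000 = 0.008 mol; V_base = moles/0.1 × 1000 = 80.0 mL. At equivalence only the conjugate base is present: [A⁻] = 0.008/0.130 = 6.1538e-02 M. Kb = Kw/Ka = 1.84e-11; [OH⁻] = √(Kb × [A⁻]) = 1.0636e-06; pOH = 5.97; pH = 14 - pOH = 8.03.

V = 80.0 mL, pH = 8.03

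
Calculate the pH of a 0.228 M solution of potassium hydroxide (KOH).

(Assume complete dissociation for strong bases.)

[OH⁻] = 0.228 M for strong base. pOH = -log[OH⁻] = 0.64, pH = 14 - pOH

pH = 13.36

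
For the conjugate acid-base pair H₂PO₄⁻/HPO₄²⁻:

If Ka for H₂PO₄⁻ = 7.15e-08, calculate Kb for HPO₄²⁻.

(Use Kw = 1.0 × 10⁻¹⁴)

For a conjugate pair Ka × Kb = Kw, so Kb = Kw/Ka = 1.0 × 10⁻¹⁴ / 7.15e-08 = 1.40e-07.

K_b = 1.40e-07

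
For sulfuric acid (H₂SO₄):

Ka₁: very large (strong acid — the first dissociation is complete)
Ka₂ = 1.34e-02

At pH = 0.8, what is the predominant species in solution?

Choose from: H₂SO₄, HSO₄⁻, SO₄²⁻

The first dissociation is complete, so H₂SO₄ itself is never the predominant species in water; pKa₂ = -log(1.34e-02) = 1.87. For a polyprotic acid the predominant species crosses at each pKa: below pKa_n the protonated form dominates, above it the deprotonated form does. At pH = 0.8, the predominant species is HSO₄⁻.

HSO₄⁻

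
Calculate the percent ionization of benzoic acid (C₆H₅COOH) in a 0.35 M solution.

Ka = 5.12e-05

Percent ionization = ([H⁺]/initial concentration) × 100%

Using Ka equilibrium: x² + Ka×x - Ka×C = 0. Solving: [H⁺] = 4.2077e-03. Percent = (4.2077e-03/0.35) × 100

Percent ionization = 1.2%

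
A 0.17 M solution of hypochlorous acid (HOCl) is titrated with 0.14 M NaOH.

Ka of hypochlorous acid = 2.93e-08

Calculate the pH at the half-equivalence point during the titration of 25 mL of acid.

At half-equivalence [HA] = [A⁻], so Henderson-Hasselbalch gives pH = pKa = -log(2.93e-08) = 7.53.

pH = pKa = 7.53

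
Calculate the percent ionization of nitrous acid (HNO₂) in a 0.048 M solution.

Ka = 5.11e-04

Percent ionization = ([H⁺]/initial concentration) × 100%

Using Ka equilibrium: x² + Ka×x - Ka×C = 0. Solving: [H⁺] = 4.7037e-03. Percent = (4.7037e-03/0.048) × 100

Percent ionization = 9.8%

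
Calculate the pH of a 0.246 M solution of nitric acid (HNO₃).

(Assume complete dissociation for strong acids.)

[H⁺] = 0.246 M for strong acid. pH = -log[H⁺] = -log(0.246)

pH = 0.61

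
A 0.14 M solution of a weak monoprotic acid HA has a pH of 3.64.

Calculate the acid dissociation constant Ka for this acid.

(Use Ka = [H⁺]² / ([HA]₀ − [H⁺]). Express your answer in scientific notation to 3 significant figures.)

[H⁺] = 10^(−pH) = 10^(−3.64) = 2.291e-04 M. For HA ⇌ H⁺ + A⁻, Ka = [H⁺][A⁻]/[HA] = [H⁺]² / ([HA]₀ − [H⁺]) = (2.291e-04)² / (0.14 − 2.291e-04) = 3.75e-07.

K_a = 3.75e-07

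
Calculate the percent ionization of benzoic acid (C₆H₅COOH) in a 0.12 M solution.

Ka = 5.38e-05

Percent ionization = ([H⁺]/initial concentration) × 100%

Using Ka equilibrium: x² + Ka×x - Ka×C = 0. Solving: [H⁺] = 2.5141e-03. Percent = (2.5141e-03/0.12) × 100

Percent ionization = 2.1%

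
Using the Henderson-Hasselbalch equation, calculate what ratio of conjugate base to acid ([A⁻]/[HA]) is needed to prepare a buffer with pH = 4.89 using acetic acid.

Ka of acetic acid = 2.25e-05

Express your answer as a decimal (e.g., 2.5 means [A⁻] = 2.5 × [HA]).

pKa = -log(2.25e-05) = 4.6478. pH = pKa + log([A⁻]/[HA]), so log([A⁻]/[HA]) = pH − pKa = 4.89 − 4.6478 = 0.2422. [A⁻]/[HA] = 10^(0.2422) = 1.75

[A⁻]/[HA] = 1.75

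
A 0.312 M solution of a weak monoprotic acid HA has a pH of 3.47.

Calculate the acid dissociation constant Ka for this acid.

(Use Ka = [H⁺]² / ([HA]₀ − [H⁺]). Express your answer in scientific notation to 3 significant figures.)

[H⁺] = 10^(−pH) = 10^(−3.47) = 3.388e-04 M. For HA ⇌ H⁺ + A⁻, Ka = [H⁺][A⁻]/[HA] = [H⁺]² / ([HA]₀ − [H⁺]) = (3.388e-04)² / (0.312 − 3.388e-04) = 3.68e-07.

K_a = 3.68e-07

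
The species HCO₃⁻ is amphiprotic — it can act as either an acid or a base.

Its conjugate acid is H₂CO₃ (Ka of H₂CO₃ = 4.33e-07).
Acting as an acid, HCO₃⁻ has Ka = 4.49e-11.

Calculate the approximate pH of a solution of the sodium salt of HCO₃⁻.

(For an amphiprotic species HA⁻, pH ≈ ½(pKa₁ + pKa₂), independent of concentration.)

pKa₁ = -log(4.33e-07) = 6.36; pKa₂ = -log(4.49e-11) = 10.35. For an amphiprotic species, pH ≈ ½(pKa₁ + pKa₂) = ½(6.36 + 10.35) = 8.36.

pH = 8.36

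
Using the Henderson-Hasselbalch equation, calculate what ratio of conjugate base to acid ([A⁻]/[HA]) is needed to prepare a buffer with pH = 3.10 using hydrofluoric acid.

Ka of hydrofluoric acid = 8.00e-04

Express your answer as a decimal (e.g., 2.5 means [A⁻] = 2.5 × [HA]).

pKa = -log(8.00e-04) = 3.0969. pH = pKa + log([A⁻]/[HA]), so log([A⁻]/[HA]) = pH − pKa = 3.10 − 3.0969 = 0.0031. [A⁻]/[HA] = 10^(0.0031) = 1.01

[A⁻]/[HA] = 1.01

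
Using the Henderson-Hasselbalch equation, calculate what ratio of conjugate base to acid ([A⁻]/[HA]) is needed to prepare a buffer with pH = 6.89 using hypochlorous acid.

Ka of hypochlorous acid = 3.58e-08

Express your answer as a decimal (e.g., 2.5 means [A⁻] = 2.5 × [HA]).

pKa = -log(3.58e-08) = 7.4461. pH = pKa + log([A⁻]/[HA]), so log([A⁻]/[HA]) = pH − pKa = 6.89 − 7.4461 = -0.5561. [A⁻]/[HA] = 10^(-0.5561) = 0.278

[A⁻]/[HA] = 0.278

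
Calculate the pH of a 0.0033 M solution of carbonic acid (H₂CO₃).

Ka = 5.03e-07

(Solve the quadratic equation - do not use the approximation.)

x² + Ka×x - Ka×C = 0. Using quadratic formula: [H⁺] = 4.0491e-05

pH = 4.39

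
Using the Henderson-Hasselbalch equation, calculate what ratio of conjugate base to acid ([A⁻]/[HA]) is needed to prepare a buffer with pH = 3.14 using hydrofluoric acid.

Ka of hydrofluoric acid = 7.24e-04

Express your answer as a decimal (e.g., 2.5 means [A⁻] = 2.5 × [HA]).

pKa = -log(7.24e-04) = 3.1403. pH = pKa + log([A⁻]/[HA]), so log([A⁻]/[HA]) = pH − pKa = 3.14 − 3.1403 = -0.0003. [A⁻]/[HA] = 10^(-0.0003) = 0.999

[A⁻]/[HA] = 0.999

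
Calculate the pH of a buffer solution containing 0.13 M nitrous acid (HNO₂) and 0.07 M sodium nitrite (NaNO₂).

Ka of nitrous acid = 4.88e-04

pKa = -log(4.88e-04) = 3.31. pH = pKa + log([A⁻]/[HA]) = 3.31 + log(0.07/0.13)

pH = 3.04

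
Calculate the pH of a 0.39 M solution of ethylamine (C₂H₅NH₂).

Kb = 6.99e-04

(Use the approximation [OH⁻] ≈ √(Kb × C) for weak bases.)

[OH⁻] = √(Kb × C) = √(6.99e-04 × 0.39) = 1.6511e-02. pOH = 1.78, pH = 14 - pOH

pH = 12.22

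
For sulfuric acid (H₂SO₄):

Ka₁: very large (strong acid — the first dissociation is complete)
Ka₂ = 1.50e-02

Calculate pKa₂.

pKa₂ = -log(Ka₂) = -log(1.50e-02) = 1.82.

pK_{a2} = 1.82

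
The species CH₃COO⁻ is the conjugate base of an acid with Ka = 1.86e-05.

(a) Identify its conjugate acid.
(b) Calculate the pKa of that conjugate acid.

(a) The conjugate acid is formed by adding one H⁺ to CH₃COO⁻, giving CH₃COOH. (b) pKa = -log(Ka) = -log(1.86e-05) = 4.73.

Conjugate acid: CH₃COOH; pK_a = 4.73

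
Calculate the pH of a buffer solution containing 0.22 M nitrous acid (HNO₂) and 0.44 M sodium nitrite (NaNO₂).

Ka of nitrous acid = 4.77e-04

pKa = -log(4.77e-04) = 3.32. pH = pKa + log([A⁻]/[HA]) = 3.32 + log(0.44/0.22)

pH = 3.62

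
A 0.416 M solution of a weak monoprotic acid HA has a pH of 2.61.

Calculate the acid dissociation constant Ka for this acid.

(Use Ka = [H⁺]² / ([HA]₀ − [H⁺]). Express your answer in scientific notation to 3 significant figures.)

[H⁺] = 10^(−pH) = 10^(−2.61) = 2.455e-03 M. For HA ⇌ H⁺ + A⁻, Ka = [H⁺][A⁻]/[HA] = [H⁺]² / ([HA]₀ − [H⁺]) = (2.455e-03)² / (0.416 − 2.455e-03) = 1.46e-05.

K_a = 1.46e-05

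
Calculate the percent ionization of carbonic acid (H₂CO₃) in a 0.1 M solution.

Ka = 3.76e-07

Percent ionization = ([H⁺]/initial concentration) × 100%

Using Ka equilibrium: x² + Ka×x - Ka×C = 0. Solving: [H⁺] = 1.9372e-04. Percent = (1.9372e-04/0.1) × 100

Percent ionization = 0.194%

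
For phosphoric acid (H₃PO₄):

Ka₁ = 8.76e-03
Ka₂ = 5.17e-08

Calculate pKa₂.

pKa₂ = -log(Ka₂) = -log(5.17e-08) = 7.29.

pK_{a2} = 7.29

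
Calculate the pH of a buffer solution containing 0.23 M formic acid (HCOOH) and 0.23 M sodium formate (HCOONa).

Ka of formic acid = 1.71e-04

pKa = -log(1.71e-04) = 3.77. pH = pKa + log([A⁻]/[HA]) = 3.77 + log(0.23/0.23)

pH = 3.77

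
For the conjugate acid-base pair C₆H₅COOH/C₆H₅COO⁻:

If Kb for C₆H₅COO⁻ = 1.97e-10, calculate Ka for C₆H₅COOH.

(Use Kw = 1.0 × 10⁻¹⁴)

For a conjugate pair Ka × Kb = Kw, so Ka = Kw/Kb = 1.0 × 10⁻¹⁴ / 1.97e-10 = 5.08e-05.

K_a = 5.08e-05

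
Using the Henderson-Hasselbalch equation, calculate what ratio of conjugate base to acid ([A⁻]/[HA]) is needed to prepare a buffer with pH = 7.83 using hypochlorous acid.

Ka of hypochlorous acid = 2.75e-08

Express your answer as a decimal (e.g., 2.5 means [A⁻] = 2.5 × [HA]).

pKa = -log(2.75e-08) = 7.5607. pH = pKa + log([A⁻]/[HA]), so log([A⁻]/[HA]) = pH − pKa = 7.83 − 7.5607 = 0.2693. [A⁻]/[HA] = 10^(0.2693) = 1.86

[A⁻]/[HA] = 1.86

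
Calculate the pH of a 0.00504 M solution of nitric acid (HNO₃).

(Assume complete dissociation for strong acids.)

[H⁺] = 0.00504 M for strong acid. pH = -log[H⁺] = -log(0.00504)

pH = 2.30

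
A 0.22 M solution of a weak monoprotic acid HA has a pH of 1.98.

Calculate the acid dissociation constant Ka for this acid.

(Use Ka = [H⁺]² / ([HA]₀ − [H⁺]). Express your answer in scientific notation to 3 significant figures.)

[H⁺] = 10^(−pH) = 10^(−1.98) = 1.047e-02 M. For HA ⇌ H⁺ + A⁻, Ka = [H⁺][A⁻]/[HA] = [H⁺]² / ([HA]₀ − [H⁺]) = (1.047e-02)² / (0.22 − 1.047e-02) = 5.23e-04.

K_a = 5.23e-04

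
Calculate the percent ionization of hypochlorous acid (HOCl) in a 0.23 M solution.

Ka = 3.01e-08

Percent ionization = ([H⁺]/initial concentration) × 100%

Using Ka equilibrium: x² + Ka×x - Ka×C = 0. Solving: [H⁺] = 8.3190e-05. Percent = (8.3190e-05/0.23) × 100

Percent ionization = 0.0362%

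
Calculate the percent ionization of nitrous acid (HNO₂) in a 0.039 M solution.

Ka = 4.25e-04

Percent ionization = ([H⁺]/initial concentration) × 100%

Using Ka equilibrium: x² + Ka×x - Ka×C = 0. Solving: [H⁺] = 3.8643e-03. Percent = (3.8643e-03/0.039) × 100

Percent ionization = 9.91%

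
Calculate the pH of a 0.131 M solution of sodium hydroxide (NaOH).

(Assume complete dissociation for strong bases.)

[OH⁻] = 0.131 M for strong base. pOH = -log[OH⁻] = 0.88, pH = 14 - pOH

pH = 13.12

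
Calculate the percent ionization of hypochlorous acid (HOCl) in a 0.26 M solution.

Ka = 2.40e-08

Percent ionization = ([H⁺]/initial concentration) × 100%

Using Ka equilibrium: x² + Ka×x - Ka×C = 0. Solving: [H⁺] = 7.8982e-05. Percent = (7.8982e-05/0.26) × 100

Percent ionization = 0.0304%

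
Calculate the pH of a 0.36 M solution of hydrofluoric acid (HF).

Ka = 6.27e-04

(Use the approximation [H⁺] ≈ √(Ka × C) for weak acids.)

[H⁺] = √(Ka × C) = √(6.27e-04 × 0.36) = 1.5024e-02. pH = -log(1.5024e-02)

pH = 1.82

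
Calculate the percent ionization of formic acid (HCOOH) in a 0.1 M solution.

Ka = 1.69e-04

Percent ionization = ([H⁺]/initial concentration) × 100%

Using Ka equilibrium: x² + Ka×x - Ka×C = 0. Solving: [H⁺] = 4.0273e-03. Percent = (4.0273e-03/0.1) × 100

Percent ionization = 4.03%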